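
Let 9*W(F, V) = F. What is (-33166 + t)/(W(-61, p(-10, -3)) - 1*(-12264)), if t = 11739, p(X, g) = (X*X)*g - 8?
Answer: -192843/110315 ≈ -1.7481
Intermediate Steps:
p(X, g) = -8 + g*X² (p(X, g) = X²*g - 8 = g*X² - 8 = -8 + g*X²)
W(F, V) = F/9
(-33166 + t)/(W(-61, p(-10, -3)) - 1*(-12264)) = (-33166 + 11739)/((⅑)*(-61) - 1*(-12264)) = -21427/(-61/9 + 12264) = -21427/110315/9 = -21427*9/110315 = -192843/110315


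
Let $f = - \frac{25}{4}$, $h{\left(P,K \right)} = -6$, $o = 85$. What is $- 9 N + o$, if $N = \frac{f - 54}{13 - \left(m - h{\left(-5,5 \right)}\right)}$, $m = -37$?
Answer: $\frac{17129}{176} \approx 97.324$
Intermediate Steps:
$f = - \frac{25}{4}$ ($f = \left(-25\right) \frac{1}{4} = - \frac{25}{4} \approx -6.25$)
$N = - \frac{241}{176}$ ($N = \frac{- \frac{25}{4} - 54}{13 - -31} = - \frac{241}{4 \left(13 + \left(-6 + 37\right)\right)} = - \frac{241}{4 \left(13 + 31\right)} = - \frac{241}{4 \cdot 44} = \left(- \frac{241}{4}\right) \frac{1}{44} = - \frac{241}{176} \approx -1.3693$)
$- 9 N + o = \left(-9\right) \left(- \frac{241}{176}\right) + 85 = \frac{2169}{176} + 85 = \frac{17129}{176}$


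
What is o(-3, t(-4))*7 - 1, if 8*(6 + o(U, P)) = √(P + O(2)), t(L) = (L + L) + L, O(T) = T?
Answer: -43 + 7*I*√10/8 ≈ -43.0 + 2.767*I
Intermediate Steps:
t(L) = 3*L (t(L) = 2*L + L = 3*L)
o(U, P) = -6 + √(2 + P)/8 (o(U, P) = -6 + √(P + 2)/8 = -6 + √(2 + P)/8)
o(-3, t(-4))*7 - 1 = (-6 + √(2 + 3*(-4))/8)*7 - 1 = (-6 + √(2 - 12)/8)*7 - 1 = (-6 + √(-10)/8)*7 - 1 = (-6 + (I*√10)/8)*7 - 1 = (-6 + I*√10/8)*7 - 1 = (-42 + 7*I*√10/8) - 1 = -43 + 7*I*√10/8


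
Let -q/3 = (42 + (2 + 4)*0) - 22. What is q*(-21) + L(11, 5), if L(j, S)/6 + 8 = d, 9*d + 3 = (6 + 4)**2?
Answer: 3830/3 ≈ 1276.7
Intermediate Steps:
d = 97/9 (d = -1/3 + (6 + 4)**2/9 = -1/3 + (1/9)*10**2 = -1/3 + (1/9)*100 = -1/3 + 100/9 = 97/9 ≈ 10.778)
L(j, S) = 50/3 (L(j, S) = -48 + 6*(97/9) = -48 + 194/3 = 50/3)
q = -60 (q = -3*((42 + (2 + 4)*0) - 22) = -3*((42 + 6*0) - 22) = -3*((42 + 0) - 22) = -3*(42 - 22) = -3*20 = -60)
q*(-21) + L(11, 5) = -60*(-21) + 50/3 = 1260 + 50/3 = 3830/3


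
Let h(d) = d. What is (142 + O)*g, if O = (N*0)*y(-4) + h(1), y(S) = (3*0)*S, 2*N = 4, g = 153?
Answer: 21879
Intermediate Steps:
N = 2 (N = (1/2)*4 = 2)
y(S) = 0 (y(S) = 0*S = 0)
O = 1 (O = (2*0)*0 + 1 = 0*0 + 1 = 0 + 1 = 1)
(142 + O)*g = (142 + 1)*153 = 143*153 = 21879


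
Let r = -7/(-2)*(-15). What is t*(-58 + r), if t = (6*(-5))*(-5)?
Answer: -16575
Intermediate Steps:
r = -105/2 (r = -7*(-1/2)*(-15) = (7/2)*(-15) = -105/2 ≈ -52.500)
t = 150 (t = -30*(-5) = 150)
t*(-58 + r) = 150*(-58 - 105/2) = 150*(-221/2) = -16575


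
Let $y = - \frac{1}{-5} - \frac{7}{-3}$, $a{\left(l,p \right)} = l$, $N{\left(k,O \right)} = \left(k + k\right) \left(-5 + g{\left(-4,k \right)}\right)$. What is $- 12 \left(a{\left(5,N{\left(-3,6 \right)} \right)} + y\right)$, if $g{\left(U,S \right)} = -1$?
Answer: $- \frac{452}{5} \approx -90.4$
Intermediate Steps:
$N{\left(k,O \right)} = - 12 k$ ($N{\left(k,O \right)} = \left(k + k\right) \left(-5 - 1\right) = 2 k \left(-6\right) = - 12 k$)
$y = \frac{38}{15}$ ($y = \left(-1\right) \left(- \frac{1}{5}\right) - - \frac{7}{3} = \frac{1}{5} + \frac{7}{3} = \frac{38}{15} \approx 2.5333$)
$- 12 \left(a{\left(5,N{\left(-3,6 \right)} \right)} + y\right) = - 12 \left(5 + \frac{38}{15}\right) = \left(-12\right) \frac{113}{15} = - \frac{452}{5}$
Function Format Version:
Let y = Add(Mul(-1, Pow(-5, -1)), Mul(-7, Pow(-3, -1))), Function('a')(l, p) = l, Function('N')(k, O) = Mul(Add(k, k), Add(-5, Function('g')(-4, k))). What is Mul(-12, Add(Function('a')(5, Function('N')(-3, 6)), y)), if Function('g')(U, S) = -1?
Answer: Rational(-452, 5) ≈ -90.400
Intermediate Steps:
Function('N')(k, O) = Mul(-12, k) (Function('N')(k, O) = Mul(Add(k, k), Add(-5, -1)) = Mul(Mul(2, k), -6) = Mul(-12, k))
y = Rational(38, 15) (y = Add(Mul(-1, Rational(-1, 5)), Mul(-7, Rational(-1, 3))) = Add(Rational(1, 5), Rational(7, 3)) = Rational(38, 15) ≈ 2.5333)
Mul(-12, Add(Function('a')(5, Function('N')(-3, 6)), y)) = Mul(-12, Add(5, Rational(38, 15))) = Mul(-12, Rational(113, 15)) = Rational(-452, 5)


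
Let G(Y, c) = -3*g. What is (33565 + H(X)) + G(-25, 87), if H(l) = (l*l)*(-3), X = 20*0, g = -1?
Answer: 33568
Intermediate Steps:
X = 0
H(l) = -3*l**2 (H(l) = l**2*(-3) = -3*l**2)
G(Y, c) = 3 (G(Y, c) = -3*(-1) = 3)
(33565 + H(X)) + G(-25, 87) = (33565 - 3*0**2) + 3 = (33565 - 3*0) + 3 = (33565 + 0) + 3 = 33565 + 3 = 33568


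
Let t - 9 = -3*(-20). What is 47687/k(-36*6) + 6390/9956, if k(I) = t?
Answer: 237606341/343482 ≈ 691.76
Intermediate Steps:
t = 69 (t = 9 - 3*(-20) = 9 + 60 = 69)
k(I) = 69
47687/k(-36*6) + 6390/9956 = 47687/69 + 6390/9956 = 47687*(1/69) + 6390*(1/9956) = 47687/69 + 3195/4978 = 237606341/343482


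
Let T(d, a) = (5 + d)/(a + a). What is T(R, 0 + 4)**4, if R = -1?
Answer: 1/16 ≈ 0.062500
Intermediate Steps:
T(d, a) = (5 + d)/(2*a) (T(d, a) = (5 + d)/((2*a)) = (5 + d)*(1/(2*a)) = (5 + d)/(2*a))
T(R, 0 + 4)**4 = ((5 - 1)/(2*(0 + 4)))**4 = ((1/2)*4/4)**4 = ((1/2)*(1/4)*4)**4 = (1/2)**4 = 1/16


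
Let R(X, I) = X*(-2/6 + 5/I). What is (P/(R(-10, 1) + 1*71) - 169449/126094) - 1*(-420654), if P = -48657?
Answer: 3853643582697/9204862 ≈ 4.1865e+5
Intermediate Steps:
R(X, I) = X*(-1/3 + 5/I) (R(X, I) = X*(-2*1/6 + 5/I) = X*(-1/3 + 5/I))
(P/(R(-10, 1) + 1*71) - 169449/126094) - 1*(-420654) = (-48657/((1/3)*(-10)*(15 - 1*1)/1 + 1*71) - 169449/126094) - 1*(-420654) = (-48657/((1/3)*(-10)*1*(15 - 1) + 71) - 169449*1/126094) + 420654 = (-48657/((1/3)*(-10)*1*14 + 71) - 169449/126094) + 420654 = (-48657/(-140/3 + 71) - 169449/126094) + 420654 = (-48657/73/3 - 169449/126094) + 420654 = (-48657*3/73 - 169449/126094) + 420654 = (-145971/73 - 169449/126094) + 420654 = -18418437051/9204862 + 420654 = 3853643582697/9204862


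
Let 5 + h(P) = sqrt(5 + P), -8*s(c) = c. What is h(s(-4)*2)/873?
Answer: -5/873 + sqrt(6)/873 ≈ -0.0029215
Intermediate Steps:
s(c) = -c/8
h(P) = -5 + sqrt(5 + P)
h(s(-4)*2)/873 = (-5 + sqrt(5 - 1/8*(-4)*2))/873 = (-5 + sqrt(5 + (1/2)*2))*(1/873) = (-5 + sqrt(5 + 1))*(1/873) = (-5 + sqrt(6))*(1/873) = -5/873 + sqrt(6)/873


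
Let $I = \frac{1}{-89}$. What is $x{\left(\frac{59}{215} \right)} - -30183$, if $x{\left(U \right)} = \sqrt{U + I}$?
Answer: $30183 + \frac{2 \sqrt{24090965}}{19135} \approx 30184.0$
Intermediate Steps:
$I = - \frac{1}{89} \approx -0.011236$
$x{\left(U \right)} = \sqrt{- \frac{1}{89} + U}$ ($x{\left(U \right)} = \sqrt{U - \frac{1}{89}} = \sqrt{- \frac{1}{89} + U}$)
$x{\left(\frac{59}{215} \right)} - -30183 = \frac{\sqrt{-89 + 7921 \cdot \frac{59}{215}}}{89} - -30183 = \frac{\sqrt{-89 + 7921 \cdot 59 \cdot \frac{1}{215}}}{89} + 30183 = \frac{\sqrt{-89 + 7921 \cdot \frac{59}{215}}}{89} + 30183 = \frac{\sqrt{-89 + \frac{467339}{215}}}{89} + 30183 = \frac{\sqrt{\frac{448204}{215}}}{89} + 30183 = \frac{\frac{2}{215} \sqrt{24090965}}{89} + 30183 = \frac{2 \sqrt{24090965}}{19135} + 30183 = 30183 + \frac{2 \sqrt{24090965}}{19135}$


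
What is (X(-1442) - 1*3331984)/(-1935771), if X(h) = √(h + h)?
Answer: 3331984/1935771 - 2*I*√721/1935771 ≈ 1.7213 - 2.7742e-5*I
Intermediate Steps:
X(h) = √2*√h (X(h) = √(2*h) = √2*√h)
(X(-1442) - 1*3331984)/(-1935771) = (√2*√(-1442) - 1*3331984)/(-1935771) = (√2*(I*√1442) - 3331984)*(-1/1935771) = (2*I*√721 - 3331984)*(-1/1935771) = (-3331984 + 2*I*√721)*(-1/1935771) = 3331984/1935771 - 2*I*√721/1935771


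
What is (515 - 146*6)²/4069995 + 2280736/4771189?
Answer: 9904370237989/19418715374055 ≈ 0.51004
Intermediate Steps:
(515 - 146*6)²/4069995 + 2280736/4771189 = (515 - 876)²*(1/4069995) + 2280736*(1/4771189) = (-361)²*(1/4069995) + 2280736/4771189 = 130321*(1/4069995) + 2280736/4771189 = 130321/4069995 + 2280736/4771189 = 9904370237989/19418715374055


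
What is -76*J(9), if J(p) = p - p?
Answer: 0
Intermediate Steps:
J(p) = 0
-76*J(9) = -76*0 = 0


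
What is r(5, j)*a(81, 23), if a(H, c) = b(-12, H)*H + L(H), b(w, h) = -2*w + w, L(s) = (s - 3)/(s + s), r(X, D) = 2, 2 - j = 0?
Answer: 52514/27 ≈ 1945.0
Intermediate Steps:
j = 2 (j = 2 - 1*0 = 2 + 0 = 2)
L(s) = (-3 + s)/(2*s) (L(s) = (-3 + s)/((2*s)) = (-3 + s)*(1/(2*s)) = (-3 + s)/(2*s))
b(w, h) = -w
a(H, c) = 12*H + (-3 + H)/(2*H) (a(H, c) = (-1*(-12))*H + (-3 + H)/(2*H) = 12*H + (-3 + H)/(2*H))
r(5, j)*a(81, 23) = 2*((½)*(-3 + 81 + 24*81²)/81) = 2*((½)*(1/81)*(-3 + 81 + 24*6561)) = 2*((½)*(1/81)*(-3 + 81 + 157464)) = 2*((½)*(1/81)*157542) = 2*(26257/27) = 52514/27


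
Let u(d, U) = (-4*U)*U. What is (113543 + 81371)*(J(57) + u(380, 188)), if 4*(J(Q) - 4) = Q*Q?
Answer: -54794126223/2 ≈ -2.7397e+10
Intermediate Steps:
J(Q) = 4 + Q²/4 (J(Q) = 4 + (Q*Q)/4 = 4 + Q²/4)
u(d, U) = -4*U²
(113543 + 81371)*(J(57) + u(380, 188)) = (113543 + 81371)*((4 + (¼)*57²) - 4*188²) = 194914*((4 + (¼)*3249) - 4*35344) = 194914*((4 + 3249/4) - 141376) = 194914*(3265/4 - 141376) = 194914*(-562239/4) = -54794126223/2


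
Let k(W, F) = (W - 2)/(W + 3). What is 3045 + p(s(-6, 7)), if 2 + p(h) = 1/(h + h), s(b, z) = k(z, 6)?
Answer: 3044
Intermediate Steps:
k(W, F) = (-2 + W)/(3 + W)
s(b, z) = (-2 + z)/(3 + z)
p(h) = -2 + 1/(2*h) (p(h) = -2 + 1/(h + h) = -2 + 1/(2*h))
3045 + p(s(-6, 7)) = 3045 + (-2 + 1/(2*(((-2 + 7)/(3 + 7))))) = 3045 + (-2 + 1/(2*((5/10)))) = 3045 + (-2 + 1/(2*(((⅒)*5)))) = 3045 + (-2 + 1/(2*(½))) = 3045 + (-2 + (½)*2) = 3045 + (-2 + 1) = 3045 - 1 = 3044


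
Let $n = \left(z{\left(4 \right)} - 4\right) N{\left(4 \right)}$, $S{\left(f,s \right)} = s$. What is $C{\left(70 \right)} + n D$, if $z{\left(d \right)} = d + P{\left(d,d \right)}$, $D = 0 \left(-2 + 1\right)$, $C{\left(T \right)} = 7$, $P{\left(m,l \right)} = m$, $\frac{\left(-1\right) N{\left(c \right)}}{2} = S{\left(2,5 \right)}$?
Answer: $7$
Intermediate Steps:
$N{\left(c \right)} = -10$ ($N{\left(c \right)} = \left(-2\right) 5 = -10$)
$D = 0$ ($D = 0 \left(-1\right) = 0$)
$z{\left(d \right)} = 2 d$ ($z{\left(d \right)} = d + d = 2 d$)
$n = -40$ ($n = \left(2 \cdot 4 - 4\right) \left(-10\right) = \left(8 - 4\right) \left(-10\right) = 4 \left(-10\right) = -40$)
$C{\left(70 \right)} + n D = 7 - 0 = 7 + 0 = 7$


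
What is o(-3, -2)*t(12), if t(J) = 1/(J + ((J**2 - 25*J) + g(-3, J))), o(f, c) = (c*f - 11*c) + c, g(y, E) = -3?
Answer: -26/147 ≈ -0.17687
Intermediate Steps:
o(f, c) = -10*c + c*f (o(f, c) = (-11*c + c*f) + c = -10*c + c*f)
t(J) = 1/(-3 + J**2 - 24*J) (t(J) = 1/(J + ((J**2 - 25*J) - 3)) = 1/(J + (-3 + J**2 - 25*J)) = 1/(-3 + J**2 - 24*J))
o(-3, -2)*t(12) = (-2*(-10 - 3))/(-3 + 12**2 - 24*12) = (-2*(-13))/(-3 + 144 - 288) = 26/(-147) = 26*(-1/147) = -26/147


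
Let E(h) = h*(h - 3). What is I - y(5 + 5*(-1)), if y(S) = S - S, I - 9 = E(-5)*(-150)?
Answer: -5991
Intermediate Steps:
E(h) = h*(-3 + h)
I = -5991 (I = 9 - 5*(-3 - 5)*(-150) = 9 - 5*(-8)*(-150) = 9 + 40*(-150) = 9 - 6000 = -5991)
y(S) = 0
I - y(5 + 5*(-1)) = -5991 - 1*0 = -5991 + 0 = -5991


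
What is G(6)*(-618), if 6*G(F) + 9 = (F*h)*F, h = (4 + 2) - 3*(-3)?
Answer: -54693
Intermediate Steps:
h = 15 (h = 6 + 9 = 15)
G(F) = -3/2 + 5*F**2/2 (G(F) = -3/2 + ((F*15)*F)/6 = -3/2 + ((15*F)*F)/6 = -3/2 + (15*F**2)/6 = -3/2 + 5*F**2/2)
G(6)*(-618) = (-3/2 + (5/2)*6**2)*(-618) = (-3/2 + (5/2)*36)*(-618) = (-3/2 + 90)*(-618) = (177/2)*(-618) = -54693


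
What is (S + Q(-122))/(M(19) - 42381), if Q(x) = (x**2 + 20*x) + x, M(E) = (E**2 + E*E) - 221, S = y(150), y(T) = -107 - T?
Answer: -2413/8376 ≈ -0.28808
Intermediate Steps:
S = -257 (S = -107 - 1*150 = -107 - 150 = -257)
M(E) = -221 + 2*E**2 (M(E) = (E**2 + E**2) - 221 = 2*E**2 - 221 = -221 + 2*E**2)
Q(x) = x**2 + 21*x
(S + Q(-122))/(M(19) - 42381) = (-257 - 122*(21 - 122))/((-221 + 2*19**2) - 42381) = (-257 - 122*(-101))/((-221 + 2*361) - 42381) = (-257 + 12322)/((-221 + 722) - 42381) = 12065/(501 - 42381) = 12065/(-41880) = 12065*(-1/41880) = -2413/8376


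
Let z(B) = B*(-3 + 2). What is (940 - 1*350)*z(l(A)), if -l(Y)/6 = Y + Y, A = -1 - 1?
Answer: -14160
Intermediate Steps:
A = -2
l(Y) = -12*Y (l(Y) = -6*(Y + Y) = -12*Y)
z(B) = -B (z(B) = B*(-1) = -B)
(940 - 1*350)*z(l(A)) = (940 - 1*350)*(-(-12)*(-2)) = (940 - 350)*(-1*24) = 590*(-24) = -14160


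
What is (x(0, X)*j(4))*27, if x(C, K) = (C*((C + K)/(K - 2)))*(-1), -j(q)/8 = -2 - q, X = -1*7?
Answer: 0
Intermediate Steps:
X = -7
j(q) = 16 + 8*q (j(q) = -8*(-2 - q) = 16 + 8*q)
x(C, K) = -C*(C + K)/(-2 + K) (x(C, K) = (C*((C + K)/(-2 + K)))*(-1) = (C*(C + K)/(-2 + K))*(-1) = -C*(C + K)/(-2 + K))
(x(0, X)*j(4))*27 = ((-1*0*(0 - 7)/(-2 - 7))*(16 + 8*4))*27 = ((-1*0*(-7)/(-9))*(16 + 32))*27 = (-1*0*(-⅑)*(-7)*48)*27 = (0*48)*27 = 0*27 = 0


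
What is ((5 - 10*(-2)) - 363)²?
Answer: 114244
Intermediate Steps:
((5 - 10*(-2)) - 363)² = ((5 + 20) - 363)² = (25 - 363)² = (-338)² = 114244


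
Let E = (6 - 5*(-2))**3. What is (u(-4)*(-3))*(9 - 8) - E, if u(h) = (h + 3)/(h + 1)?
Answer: -4097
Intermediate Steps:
u(h) = (3 + h)/(1 + h)
E = 4096 (E = (6 + 10)**3 = 16**3 = 4096)
(u(-4)*(-3))*(9 - 8) - E = (((3 - 4)/(1 - 4))*(-3))*(9 - 8) - 1*4096 = ((-1/(-3))*(-3))*1 - 4096 = (-1/3*(-1)*(-3))*1 - 4096 = ((1/3)*(-3))*1 - 4096 = -1*1 - 4096 = -1 - 4096 = -4097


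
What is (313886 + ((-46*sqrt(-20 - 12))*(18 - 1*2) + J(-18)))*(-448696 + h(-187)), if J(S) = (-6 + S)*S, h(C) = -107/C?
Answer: -26373180252310/187 + 247019396480*I*sqrt(2)/187 ≈ -1.4103e+11 + 1.8681e+9*I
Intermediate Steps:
J(S) = S*(-6 + S)
(313886 + ((-46*sqrt(-20 - 12))*(18 - 1*2) + J(-18)))*(-448696 + h(-187)) = (313886 + ((-46*sqrt(-20 - 12))*(18 - 1*2) - 18*(-6 - 18)))*(-448696 - 107/(-187)) = (313886 + ((-184*I*sqrt(2))*(18 - 2) - 18*(-24)))*(-448696 - 107*(-1/187)) = (313886 + (-184*I*sqrt(2)*16 + 432))*(-448696 + 107/187) = (313886 + (-184*I*sqrt(2)*16 + 432))*(-83906045/187) = (313886 + (-2944*I*sqrt(2) + 432))*(-83906045/187) = (313886 + (432 - 2944*I*sqrt(2)))*(-83906045/187) = (314318 - 2944*I*sqrt(2))*(-83906045/187) = -26373180252310/187 + 247019396480*I*sqrt(2)/187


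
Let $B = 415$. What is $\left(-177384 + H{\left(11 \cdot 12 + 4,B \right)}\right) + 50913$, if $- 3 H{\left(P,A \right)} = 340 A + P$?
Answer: $- \frac{520649}{3} \approx -1.7355 \cdot 10^{5}$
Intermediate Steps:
$H{\left(P,A \right)} = - \frac{340 A}{3} - \frac{P}{3}$ ($H{\left(P,A \right)} = - \frac{340 A + P}{3} = - \frac{P + 340 A}{3} = - \frac{340 A}{3} - \frac{P}{3}$)
$\left(-177384 + H{\left(11 \cdot 12 + 4,B \right)}\right) + 50913 = \left(-177384 - \left(\frac{141100}{3} + \frac{11 \cdot 12 + 4}{3}\right)\right) + 50913 = \left(-177384 - \left(\frac{141100}{3} + \frac{132 + 4}{3}\right)\right) + 50913 = \left(-177384 - \frac{141236}{3}\right) + 50913 = - \frac{673388}{3} + 50913 = - \frac{520649}{3}$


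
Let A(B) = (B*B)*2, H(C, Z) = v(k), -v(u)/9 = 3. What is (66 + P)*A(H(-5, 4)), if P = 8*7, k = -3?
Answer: 177876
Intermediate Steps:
v(u) = -27 (v(u) = -9*3 = -27)
H(C, Z) = -27
A(B) = 2*B² (A(B) = B²*2 = 2*B²)
P = 56
(66 + P)*A(H(-5, 4)) = (66 + 56)*(2*(-27)²) = 122*(2*729) = 122*1458 = 177876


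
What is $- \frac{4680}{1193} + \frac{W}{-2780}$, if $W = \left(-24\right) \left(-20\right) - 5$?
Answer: $- \frac{2715415}{663308} \approx -4.0938$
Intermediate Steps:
$W = 475$ ($W = 480 - 5 = 475$)
$- \frac{4680}{1193} + \frac{W}{-2780} = - \frac{4680}{1193} + \frac{475}{-2780} = \left(-4680\right) \frac{1}{1193} + 475 \left(- \frac{1}{2780}\right) = - \frac{4680}{1193} - \frac{95}{556} = - \frac{2715415}{663308}$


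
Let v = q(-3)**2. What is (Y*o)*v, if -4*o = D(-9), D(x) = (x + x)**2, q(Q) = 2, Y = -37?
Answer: 11988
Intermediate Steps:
D(x) = 4*x**2 (D(x) = (2*x)**2 = 4*x**2)
o = -81 (o = -(-9)**2 = -81 ≈ -81.000)
v = 4 (v = 2**2 = 4)
(Y*o)*v = -37*(-81)*4 = 2997*4 = 11988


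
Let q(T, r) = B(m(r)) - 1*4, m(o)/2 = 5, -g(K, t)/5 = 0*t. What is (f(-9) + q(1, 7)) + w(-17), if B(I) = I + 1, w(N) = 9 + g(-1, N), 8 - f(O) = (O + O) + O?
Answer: 51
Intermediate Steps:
g(K, t) = 0 (g(K, t) = -0*t = -5*0 = 0)
f(O) = 8 - 3*O (f(O) = 8 - ((O + O) + O) = 8 - (2*O + O) = 8 - 3*O)
m(o) = 10 (m(o) = 2*5 = 10)
w(N) = 9 (w(N) = 9 + 0 = 9)
B(I) = 1 + I
q(T, r) = 7 (q(T, r) = (1 + 10) - 1*4 = 11 - 4 = 7)
(f(-9) + q(1, 7)) + w(-17) = ((8 - 3*(-9)) + 7) + 9 = ((8 + 27) + 7) + 9 = (35 + 7) + 9 = 42 + 9 = 51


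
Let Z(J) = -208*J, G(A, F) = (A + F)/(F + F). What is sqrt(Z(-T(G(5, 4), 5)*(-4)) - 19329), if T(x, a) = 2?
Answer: I*sqrt(20993) ≈ 144.89*I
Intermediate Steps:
G(A, F) = (A + F)/(2*F) (G(A, F) = (A + F)/((2*F)) = (A + F)*(1/(2*F)) = (A + F)/(2*F))
sqrt(Z(-T(G(5, 4), 5)*(-4)) - 19329) = sqrt(-208*(-1*2)*(-4) - 19329) = sqrt(-(-416)*(-4) - 19329) = sqrt(-208*8 - 19329) = sqrt(-1664 - 19329) = sqrt(-20993) = I*sqrt(20993)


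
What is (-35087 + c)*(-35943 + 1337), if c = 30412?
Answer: 161783050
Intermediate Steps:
(-35087 + c)*(-35943 + 1337) = (-35087 + 30412)*(-35943 + 1337) = -4675*(-34606) = 161783050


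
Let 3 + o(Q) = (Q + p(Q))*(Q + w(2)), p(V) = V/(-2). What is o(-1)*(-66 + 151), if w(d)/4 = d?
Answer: -1105/2 ≈ -552.50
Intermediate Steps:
w(d) = 4*d
p(V) = -V/2 (p(V) = V*(-1/2) = -V/2)
o(Q) = -3 + Q*(8 + Q)/2 (o(Q) = -3 + (Q - Q/2)*(Q + 4*2) = -3 + (Q/2)*(Q + 8) = -3 + (Q/2)*(8 + Q) = -3 + Q*(8 + Q)/2)
o(-1)*(-66 + 151) = (-3 + (1/2)*(-1)**2 + 4*(-1))*(-66 + 151) = (-3 + (1/2)*1 - 4)*85 = (-3 + 1/2 - 4)*85 = -13/2*85 = -1105/2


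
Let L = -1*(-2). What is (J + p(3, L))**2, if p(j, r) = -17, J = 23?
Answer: 36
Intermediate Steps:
L = 2
(J + p(3, L))**2 = (23 - 17)**2 = 6**2 = 36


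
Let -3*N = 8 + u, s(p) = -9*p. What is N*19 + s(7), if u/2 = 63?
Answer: -2735/3 ≈ -911.67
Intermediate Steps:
u = 126 (u = 2*63 = 126)
N = -134/3 (N = -(8 + 126)/3 = -⅓*134 = -134/3 ≈ -44.667)
N*19 + s(7) = -134/3*19 - 9*7 = -2546/3 - 63 = -2735/3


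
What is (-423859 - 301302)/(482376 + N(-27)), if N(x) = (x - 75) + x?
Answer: -725161/482247 ≈ -1.5037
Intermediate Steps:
N(x) = -75 + 2*x (N(x) = (-75 + x) + x = -75 + 2*x)
(-423859 - 301302)/(482376 + N(-27)) = (-423859 - 301302)/(482376 + (-75 + 2*(-27))) = -725161/(482376 + (-75 - 54)) = -725161/(482376 - 129) = -725161/482247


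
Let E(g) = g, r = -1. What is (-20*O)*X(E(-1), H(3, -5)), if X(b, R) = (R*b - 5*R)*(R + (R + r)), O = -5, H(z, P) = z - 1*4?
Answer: -1800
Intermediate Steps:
H(z, P) = -4 + z (H(z, P) = z - 4 = -4 + z)
X(b, R) = (-1 + 2*R)*(-5*R + R*b) (X(b, R) = (R*b - 5*R)*(R + (R - 1)) = (-5*R + R*b)*(R + (-1 + R)) = (-5*R + R*b)*(-1 + 2*R) = (-1 + 2*R)*(-5*R + R*b))
(-20*O)*X(E(-1), H(3, -5)) = (-20*(-5))*((-4 + 3)*(5 - 1*(-1) - 10*(-4 + 3) + 2*(-4 + 3)*(-1))) = 100*(-(5 + 1 - 10*(-1) + 2*(-1)*(-1))) = 100*(-(5 + 1 + 10 + 2)) = 100*(-1*18) = 100*(-18) = -1800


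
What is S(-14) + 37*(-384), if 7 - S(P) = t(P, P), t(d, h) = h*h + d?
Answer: -14383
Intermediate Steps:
t(d, h) = d + h**2 (t(d, h) = h**2 + d = d + h**2)
S(P) = 7 - P - P**2 (S(P) = 7 - (P + P**2) = 7 + (-P - P**2) = 7 - P - P**2)
S(-14) + 37*(-384) = (7 - 1*(-14) - 1*(-14)**2) + 37*(-384) = (7 + 14 - 1*196) - 14208 = (7 + 14 - 196) - 14208 = -175 - 14208 = -14383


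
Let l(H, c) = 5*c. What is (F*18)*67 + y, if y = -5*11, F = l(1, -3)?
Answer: -18145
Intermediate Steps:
F = -15 (F = 5*(-3) = -15)
y = -55
(F*18)*67 + y = -15*18*67 - 55 = -270*67 - 55 = -18090 - 55 = -18145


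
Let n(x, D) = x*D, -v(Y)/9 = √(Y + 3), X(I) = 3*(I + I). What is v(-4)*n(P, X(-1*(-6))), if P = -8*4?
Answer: 10368*I ≈ 10368.0*I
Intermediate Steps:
P = -32
X(I) = 6*I (X(I) = 3*(2*I) = 6*I)
v(Y) = -9*√(3 + Y) (v(Y) = -9*√(Y + 3) = -9*√(3 + Y))
n(x, D) = D*x
v(-4)*n(P, X(-1*(-6))) = (-9*√(3 - 4))*((6*(-1*(-6)))*(-32)) = (-9*I)*((6*6)*(-32)) = (-9*I)*(36*(-32)) = -9*I*(-1152) = 10368*I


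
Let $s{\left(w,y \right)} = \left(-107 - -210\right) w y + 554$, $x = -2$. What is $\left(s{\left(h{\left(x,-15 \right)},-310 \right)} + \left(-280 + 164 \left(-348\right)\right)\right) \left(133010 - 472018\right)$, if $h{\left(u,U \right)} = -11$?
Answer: $-99814803456$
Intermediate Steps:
$s{\left(w,y \right)} = 554 + 103 w y$ ($s{\left(w,y \right)} = \left(-107 + 210\right) w y + 554 = 103 w y + 554 = 554 + 103 w y$)
$\left(s{\left(h{\left(x,-15 \right)},-310 \right)} + \left(-280 + 164 \left(-348\right)\right)\right) \left(133010 - 472018\right) = \left(\left(554 + 103 \left(-11\right) \left(-310\right)\right) + \left(-280 + 164 \left(-348\right)\right)\right) \left(133010 - 472018\right) = \left(\left(554 + 351230\right) - 57352\right) \left(-339008\right) = \left(351784 - 57352\right) \left(-339008\right) = 294432 \left(-339008\right) = -99814803456$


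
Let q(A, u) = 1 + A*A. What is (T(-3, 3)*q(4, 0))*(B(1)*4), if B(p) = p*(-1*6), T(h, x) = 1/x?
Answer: -136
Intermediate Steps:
q(A, u) = 1 + A²
T(h, x) = 1/x
B(p) = -6*p (B(p) = p*(-6) = -6*p)
(T(-3, 3)*q(4, 0))*(B(1)*4) = ((1 + 4²)/3)*(-6*1*4) = ((1 + 16)/3)*(-6*4) = ((⅓)*17)*(-24) = (17/3)*(-24) = -136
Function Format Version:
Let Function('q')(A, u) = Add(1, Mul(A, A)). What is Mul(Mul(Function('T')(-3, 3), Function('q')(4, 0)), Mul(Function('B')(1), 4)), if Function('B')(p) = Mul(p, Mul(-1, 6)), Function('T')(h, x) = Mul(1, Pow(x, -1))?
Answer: -136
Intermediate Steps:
Function('q')(A, u) = Add(1, Pow(A, 2))
Function('T')(h, x) = Pow(x, -1)
Function('B')(p) = Mul(-6, p) (Function('B')(p) = Mul(p, -6) = Mul(-6, p))
Mul(Mul(Function('T')(-3, 3), Function('q')(4, 0)), Mul(Function('B')(1), 4)) = Mul(Mul(Pow(3, -1), Add(1, Pow(4, 2))), Mul(Mul(-6, 1), 4)) = Mul(Mul(Rational(1, 3), Add(1, 16)), Mul(-6, 4)) = Mul(Mul(Rational(1, 3), 17), -24) = Mul(Rational(17, 3), -24) = -136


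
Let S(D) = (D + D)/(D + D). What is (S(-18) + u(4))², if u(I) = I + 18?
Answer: 529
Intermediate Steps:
u(I) = 18 + I
S(D) = 1 (S(D) = (2*D)/((2*D)) = (2*D)*(1/(2*D)) = 1)
(S(-18) + u(4))² = (1 + (18 + 4))² = (1 + 22)² = 23² = 529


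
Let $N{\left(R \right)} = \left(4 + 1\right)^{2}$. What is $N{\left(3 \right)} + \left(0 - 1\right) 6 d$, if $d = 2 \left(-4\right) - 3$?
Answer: $91$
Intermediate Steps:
$N{\left(R \right)} = 25$ ($N{\left(R \right)} = 5^{2} = 25$)
$d = -11$ ($d = -8 - 3 = -11$)
$N{\left(3 \right)} + \left(0 - 1\right) 6 d = 25 + \left(0 - 1\right) 6 \left(-11\right) = 25 + \left(-1\right) 6 \left(-11\right) = 25 - -66 = 25 + 66 = 91$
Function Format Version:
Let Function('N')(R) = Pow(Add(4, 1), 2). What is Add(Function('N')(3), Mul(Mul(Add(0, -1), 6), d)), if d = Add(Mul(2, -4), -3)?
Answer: 91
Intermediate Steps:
Function('N')(R) = 25 (Function('N')(R) = Pow(5, 2) = 25)
d = -11 (d = Add(-8, -3) = -11)
Add(Function('N')(3), Mul(Mul(Add(0, -1), 6), d)) = Add(25, Mul(Mul(Add(0, -1), 6), -11)) = Add(25, Mul(Mul(-1, 6), -11)) = Add(25, Mul(-6, -11)) = Add(25, 66) = 91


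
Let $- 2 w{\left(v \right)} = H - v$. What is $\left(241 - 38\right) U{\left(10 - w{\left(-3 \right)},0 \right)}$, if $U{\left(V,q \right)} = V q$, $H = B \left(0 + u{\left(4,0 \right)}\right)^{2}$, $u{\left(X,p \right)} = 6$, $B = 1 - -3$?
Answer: $0$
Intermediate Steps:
$B = 4$ ($B = 1 + 3 = 4$)
$H = 144$ ($H = 4 \left(0 + 6\right)^{2} = 4 \cdot 6^{2} = 4 \cdot 36 = 144$)
$w{\left(v \right)} = -72 + \frac{v}{2}$ ($w{\left(v \right)} = - \frac{144 - v}{2} = -72 + \frac{v}{2}$)
$\left(241 - 38\right) U{\left(10 - w{\left(-3 \right)},0 \right)} = \left(241 - 38\right) \left(10 - \left(-72 + \frac{1}{2} \left(-3\right)\right)\right) 0 = 203 \left(10 - \left(-72 - \frac{3}{2}\right)\right) 0 = 203 \left(10 - - \frac{147}{2}\right) 0 = 203 \left(10 + \frac{147}{2}\right) 0 = 203 \cdot \frac{167}{2} \cdot 0 = 203 \cdot 0 = 0$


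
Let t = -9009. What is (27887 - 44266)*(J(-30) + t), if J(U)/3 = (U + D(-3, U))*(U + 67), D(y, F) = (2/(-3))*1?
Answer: 203312527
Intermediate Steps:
D(y, F) = -⅔ (D(y, F) = (2*(-⅓))*1 = -⅔*1 = -⅔)
J(U) = 3*(67 + U)*(-⅔ + U) (J(U) = 3*((U - ⅔)*(U + 67)) = 3*((-⅔ + U)*(67 + U)) = 3*((67 + U)*(-⅔ + U)) = 3*(67 + U)*(-⅔ + U))
(27887 - 44266)*(J(-30) + t) = (27887 - 44266)*((-134 + 3*(-30)² + 199*(-30)) - 9009) = -16379*((-134 + 3*900 - 5970) - 9009) = -16379*((-134 + 2700 - 5970) - 9009) = -16379*(-3404 - 9009) = -16379*(-12413) = 203312527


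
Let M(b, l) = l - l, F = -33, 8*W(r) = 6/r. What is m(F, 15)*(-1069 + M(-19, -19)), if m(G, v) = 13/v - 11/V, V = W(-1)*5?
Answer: -20311/5 ≈ -4062.2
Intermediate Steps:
W(r) = 3/(4*r) (W(r) = (6/r)/8 = 3/(4*r))
V = -15/4 (V = ((3/4)/(-1))*5 = ((3/4)*(-1))*5 = -3/4*5 = -15/4 ≈ -3.7500)
M(b, l) = 0
m(G, v) = 44/15 + 13/v (m(G, v) = 13/v - 11/(-15/4) = 13/v - 11*(-4/15) = 13/v + 44/15 = 44/15 + 13/v)
m(F, 15)*(-1069 + M(-19, -19)) = (44/15 + 13/15)*(-1069 + 0) = (44/15 + 13*(1/15))*(-1069) = (44/15 + 13/15)*(-1069) = (19/5)*(-1069) = -20311/5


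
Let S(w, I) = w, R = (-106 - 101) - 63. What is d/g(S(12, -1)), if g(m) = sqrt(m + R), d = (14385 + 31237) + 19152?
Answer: -32387*I*sqrt(258)/129 ≈ -4032.7*I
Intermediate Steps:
R = -270 (R = -207 - 63 = -270)
d = 64774 (d = 45622 + 19152 = 64774)
g(m) = sqrt(-270 + m) (g(m) = sqrt(m - 270) = sqrt(-270 + m))
d/g(S(12, -1)) = 64774/(sqrt(-270 + 12)) = 64774/(sqrt(-258)) = 64774/((I*sqrt(258))) = 64774*(-I*sqrt(258)/258) = -32387*I*sqrt(258)/129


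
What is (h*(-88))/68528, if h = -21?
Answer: 231/8566 ≈ 0.026967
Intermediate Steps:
(h*(-88))/68528 = -21*(-88)/68528 = 1848*(1/68528) = 231/8566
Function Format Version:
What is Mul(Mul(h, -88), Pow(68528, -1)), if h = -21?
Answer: Rational(231, 8566) ≈ 0.026967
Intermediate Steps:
Mul(Mul(h, -88), Pow(68528, -1)) = Mul(Mul(-21, -88), Pow(68528, -1)) = Mul(1848, Rational(1, 68528)) = Rational(231, 8566)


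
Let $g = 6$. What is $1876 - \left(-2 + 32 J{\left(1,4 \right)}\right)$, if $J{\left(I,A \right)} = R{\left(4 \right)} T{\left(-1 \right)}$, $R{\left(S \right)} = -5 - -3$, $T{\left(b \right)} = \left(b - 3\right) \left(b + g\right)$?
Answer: $598$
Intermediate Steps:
$T{\left(b \right)} = \left(-3 + b\right) \left(6 + b\right)$ ($T{\left(b \right)} = \left(b - 3\right) \left(b + 6\right) = \left(-3 + b\right) \left(6 + b\right)$)
$R{\left(S \right)} = -2$ ($R{\left(S \right)} = -5 + 3 = -2$)
$J{\left(I,A \right)} = 40$ ($J{\left(I,A \right)} = - 2 \left(-18 + \left(-1\right)^{2} + 3 \left(-1\right)\right) = - 2 \left(-18 + 1 - 3\right) = \left(-2\right) \left(-20\right) = 40$)
$1876 - \left(-2 + 32 J{\left(1,4 \right)}\right) = 1876 + \left(\left(-32\right) 40 + \left(-11 + 13\right)\right) = 1876 + \left(-1280 + 2\right) = 1876 - 1278 = 598$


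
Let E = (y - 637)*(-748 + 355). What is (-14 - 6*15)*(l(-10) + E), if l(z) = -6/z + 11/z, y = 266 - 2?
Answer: -15245204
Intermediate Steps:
y = 264
l(z) = 5/z
E = 146589 (E = (264 - 637)*(-748 + 355) = -373*(-393) = 146589)
(-14 - 6*15)*(l(-10) + E) = (-14 - 6*15)*(5/(-10) + 146589) = (-14 - 90)*(5*(-⅒) + 146589) = -104*(-½ + 146589) = -104*293177/2 = -15245204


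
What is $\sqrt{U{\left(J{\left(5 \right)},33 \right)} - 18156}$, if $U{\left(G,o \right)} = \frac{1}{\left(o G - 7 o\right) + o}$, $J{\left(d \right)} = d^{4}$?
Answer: $\frac{i \sqrt{7575814824897}}{20427} \approx 134.74 i$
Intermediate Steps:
$U{\left(G,o \right)} = \frac{1}{- 6 o + G o}$ ($U{\left(G,o \right)} = \frac{1}{\left(G o - 7 o\right) + o} = \frac{1}{\left(- 7 o + G o\right) + o} = \frac{1}{- 6 o + G o}$)
$\sqrt{U{\left(J{\left(5 \right)},33 \right)} - 18156} = \sqrt{\frac{1}{33 \left(-6 + 5^{4}\right)} - 18156} = \sqrt{\frac{1}{33 \left(-6 + 625\right)} - 18156} = \sqrt{\frac{1}{33 \cdot 619} - 18156} = \sqrt{\frac{1}{33} \cdot \frac{1}{619} - 18156} = \sqrt{\frac{1}{20427} - 18156} = \sqrt{- \frac{370872611}{20427}} = \frac{i \sqrt{7575814824897}}{20427}$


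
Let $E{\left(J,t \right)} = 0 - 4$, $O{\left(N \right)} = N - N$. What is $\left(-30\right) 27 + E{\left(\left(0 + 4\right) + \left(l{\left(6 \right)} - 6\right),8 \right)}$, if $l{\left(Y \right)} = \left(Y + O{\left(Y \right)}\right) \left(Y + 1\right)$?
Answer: $-814$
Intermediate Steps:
$O{\left(N \right)} = 0$
$l{\left(Y \right)} = Y \left(1 + Y\right)$ ($l{\left(Y \right)} = \left(Y + 0\right) \left(Y + 1\right) = Y \left(1 + Y\right)$)
$E{\left(J,t \right)} = -4$ ($E{\left(J,t \right)} = 0 - 4 = -4$)
$\left(-30\right) 27 + E{\left(\left(0 + 4\right) + \left(l{\left(6 \right)} - 6\right),8 \right)} = \left(-30\right) 27 - 4 = -810 - 4 = -814$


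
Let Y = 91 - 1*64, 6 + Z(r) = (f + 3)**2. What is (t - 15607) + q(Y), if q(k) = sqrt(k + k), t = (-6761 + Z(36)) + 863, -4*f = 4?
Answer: -21507 + 3*sqrt(6) ≈ -21500.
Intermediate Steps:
f = -1 (f = -1/4*4 = -1)
Z(r) = -2 (Z(r) = -6 + (-1 + 3)**2 = -6 + 2**2 = -6 + 4 = -2)
t = -5900 (t = (-6761 - 2) + 863 = -6763 + 863 = -5900)
Y = 27 (Y = 91 - 64 = 27)
q(k) = sqrt(2)*sqrt(k) (q(k) = sqrt(2*k) = sqrt(2)*sqrt(k))
(t - 15607) + q(Y) = (-5900 - 15607) + sqrt(2)*sqrt(27) = -21507 + sqrt(2)*(3*sqrt(3)) = -21507 + 3*sqrt(6)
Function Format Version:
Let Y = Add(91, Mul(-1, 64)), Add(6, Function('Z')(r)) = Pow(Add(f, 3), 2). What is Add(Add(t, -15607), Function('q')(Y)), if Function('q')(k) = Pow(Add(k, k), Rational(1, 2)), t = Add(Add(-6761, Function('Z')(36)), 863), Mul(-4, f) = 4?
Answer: Add(-21507, Mul(3, Pow(6, Rational(1, 2)))) ≈ -21500.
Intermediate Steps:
f = -1 (f = Mul(Rational(-1, 4), 4) = -1)
Function('Z')(r) = -2 (Function('Z')(r) = Add(-6, Pow(Add(-1, 3), 2)) = Add(-6, Pow(2, 2)) = Add(-6, 4) = -2)
t = -5900 (t = Add(Add(-6761, -2), 863) = Add(-6763, 863) = -5900)
Y = 27 (Y = Add(91, -64) = 27)
Function('q')(k) = Mul(Pow(2, Rational(1, 2)), Pow(k, Rational(1, 2))) (Function('q')(k) = Pow(Mul(2, k), Rational(1, 2)) = Mul(Pow(2, Rational(1, 2)), Pow(k, Rational(1, 2))))
Add(Add(t, -15607), Function('q')(Y)) = Add(Add(-5900, -15607), Mul(Pow(2, Rational(1, 2)), Pow(27, Rational(1, 2)))) = Add(-21507, Mul(Pow(2, Rational(1, 2)), Mul(3, Pow(3, Rational(1, 2))))) = Add(-21507, Mul(3, Pow(6, Rational(1, 2))))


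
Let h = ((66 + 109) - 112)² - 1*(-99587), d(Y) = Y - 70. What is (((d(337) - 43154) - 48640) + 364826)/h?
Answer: 273299/103556 ≈ 2.6391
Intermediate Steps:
d(Y) = -70 + Y
h = 103556 (h = (175 - 112)² + 99587 = 63² + 99587 = 3969 + 99587 = 103556)
(((d(337) - 43154) - 48640) + 364826)/h = ((((-70 + 337) - 43154) - 48640) + 364826)/103556 = (((267 - 43154) - 48640) + 364826)*(1/103556) = ((-42887 - 48640) + 364826)*(1/103556) = (-91527 + 364826)*(1/103556) = 273299*(1/103556) = 273299/103556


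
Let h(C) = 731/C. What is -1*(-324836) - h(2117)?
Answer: 687677081/2117 ≈ 3.2484e+5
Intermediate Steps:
-1*(-324836) - h(2117) = -1*(-324836) - 731/2117 = 324836 - 731/2117 = 687677081/2117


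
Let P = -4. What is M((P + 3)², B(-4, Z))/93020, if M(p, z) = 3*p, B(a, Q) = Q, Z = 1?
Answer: 3/93020 ≈ 3.2251e-5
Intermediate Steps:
M((P + 3)², B(-4, Z))/93020 = (3*(-4 + 3)²)/93020 = (3*(-1)²)*(1/93020) = (3*1)*(1/93020) = 3*(1/93020) = 3/93020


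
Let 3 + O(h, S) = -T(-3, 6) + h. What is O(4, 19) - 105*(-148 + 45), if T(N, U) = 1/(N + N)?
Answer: 64897/6 ≈ 10816.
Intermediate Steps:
T(N, U) = 1/(2*N)
O(h, S) = -17/6 + h (O(h, S) = -3 + (-1/(2*(-3)) + h) = -3 + (-(-1)/(2*3) + h) = -3 + (-1*(-⅙) + h) = -3 + (⅙ + h) = -17/6 + h)
O(4, 19) - 105*(-148 + 45) = (-17/6 + 4) - 105*(-148 + 45) = 7/6 - 105*(-103) = 7/6 + 10815 = 64897/6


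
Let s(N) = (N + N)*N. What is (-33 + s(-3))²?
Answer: 225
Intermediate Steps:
s(N) = 2*N² (s(N) = (2*N)*N = 2*N²)
(-33 + s(-3))² = (-33 + 2*(-3)²)² = (-33 + 2*9)² = (-33 + 18)² = (-15)² = 225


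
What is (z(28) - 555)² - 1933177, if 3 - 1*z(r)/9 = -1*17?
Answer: -1792552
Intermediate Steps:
z(r) = 180 (z(r) = 27 - (-9)*17 = 27 - 9*(-17) = 27 + 153 = 180)
(z(28) - 555)² - 1933177 = (180 - 555)² - 1933177 = (-375)² - 1933177 = 140625 - 1933177 = -1792552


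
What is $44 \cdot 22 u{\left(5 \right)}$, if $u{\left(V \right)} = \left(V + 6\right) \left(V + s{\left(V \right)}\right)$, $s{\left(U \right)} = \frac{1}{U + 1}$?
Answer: $\frac{165044}{3} \approx 55015.0$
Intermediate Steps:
$s{\left(U \right)} = \frac{1}{1 + U}$
$u{\left(V \right)} = \left(6 + V\right) \left(V + \frac{1}{1 + V}\right)$ ($u{\left(V \right)} = \left(V + 6\right) \left(V + \frac{1}{1 + V}\right) = \left(6 + V\right) \left(V + \frac{1}{1 + V}\right)$)
$44 \cdot 22 u{\left(5 \right)} = 44 \cdot 22 \frac{6 + 5 + 5 \left(1 + 5\right) \left(6 + 5\right)}{1 + 5} = 968 \frac{6 + 5 + 5 \cdot 6 \cdot 11}{6} = 968 \frac{6 + 5 + 330}{6} = 968 \cdot \frac{1}{6} \cdot 341 = 968 \cdot \frac{341}{6} = \frac{165044}{3}$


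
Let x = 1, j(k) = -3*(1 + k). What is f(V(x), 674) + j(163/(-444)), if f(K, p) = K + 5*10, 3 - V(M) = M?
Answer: 7415/148 ≈ 50.101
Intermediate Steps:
j(k) = -3 - 3*k
V(M) = 3 - M
f(K, p) = 50 + K (f(K, p) = K + 50 = 50 + K)
f(V(x), 674) + j(163/(-444)) = (50 + (3 - 1*1)) + (-3 - 489/(-444)) = (50 + (3 - 1)) + (-3 - 489*(-1)/444) = (50 + 2) + (-3 - 3*(-163/444)) = 52 + (-3 + 163/148) = 52 - 281/148 = 7415/148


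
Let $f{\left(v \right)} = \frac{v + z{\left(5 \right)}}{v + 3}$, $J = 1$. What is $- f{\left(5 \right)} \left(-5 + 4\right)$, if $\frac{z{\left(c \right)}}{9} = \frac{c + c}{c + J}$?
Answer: $\frac{5}{2} \approx 2.5$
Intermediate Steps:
$z{\left(c \right)} = \frac{18 c}{1 + c}$ ($z{\left(c \right)} = 9 \frac{c + c}{c + 1} = 9 \frac{2 c}{1 + c} = \frac{18 c}{1 + c}$)
$f{\left(v \right)} = \frac{15 + v}{3 + v}$ ($f{\left(v \right)} = \frac{v + 18 \cdot 5 \frac{1}{1 + 5}}{v + 3} = \frac{v + 18 \cdot 5 \cdot \frac{1}{6}}{3 + v} = \frac{v + 15}{3 + v} = \frac{15 + v}{3 + v}$)
$- f{\left(5 \right)} \left(-5 + 4\right) = - \frac{15 + 5}{3 + 5} \left(-5 + 4\right) = - \frac{20}{8} \left(-1\right) = \left(-1\right) \frac{5}{2} \left(-1\right) = \left(- \frac{5}{2}\right) \left(-1\right) = \frac{5}{2}$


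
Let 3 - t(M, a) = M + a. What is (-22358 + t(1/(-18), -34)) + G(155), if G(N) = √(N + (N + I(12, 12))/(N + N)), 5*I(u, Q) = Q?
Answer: -401777/18 + √14944294/310 ≈ -22308.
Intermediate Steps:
I(u, Q) = Q/5
t(M, a) = 3 - M - a (t(M, a) = 3 - (M + a) = 3 + (-M - a) = 3 - M - a)
G(N) = √(N + (12/5 + N)/(2*N)) (G(N) = √(N + (N + (⅕)*12)/(N + N)) = √(N + (N + 12/5)/((2*N))) = √(N + (12/5 + N)*(1/(2*N))) = √(N + (12/5 + N)/(2*N)))
(-22358 + t(1/(-18), -34)) + G(155) = (-22358 + (3 - 1/(-18) - 1*(-34))) + √(50 + 100*155 + 120/155)/10 = (-22358 + (3 - 1*(-1/18) + 34)) + √(50 + 15500 + 120*(1/155))/10 = (-22358 + (3 + 1/18 + 34)) + √(50 + 15500 + 24/31)/10 = (-22358 + 667/18) + √(482074/31)/10 = -401777/18 + (√14944294/31)/10 = -401777/18 + √14944294/310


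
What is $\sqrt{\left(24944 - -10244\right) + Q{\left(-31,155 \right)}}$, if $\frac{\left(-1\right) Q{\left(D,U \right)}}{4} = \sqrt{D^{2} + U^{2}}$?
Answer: $2 \sqrt{8797 - 31 \sqrt{26}} \approx 185.89$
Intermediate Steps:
$Q{\left(D,U \right)} = - 4 \sqrt{D^{2} + U^{2}}$
$\sqrt{\left(24944 - -10244\right) + Q{\left(-31,155 \right)}} = \sqrt{\left(24944 - -10244\right) - 4 \sqrt{\left(-31\right)^{2} + 155^{2}}} = \sqrt{\left(24944 + 10244\right) - 4 \sqrt{961 + 24025}} = \sqrt{35188 - 4 \sqrt{24986}} = \sqrt{35188 - 4 \cdot 31 \sqrt{26}} = \sqrt{35188 - 124 \sqrt{26}}$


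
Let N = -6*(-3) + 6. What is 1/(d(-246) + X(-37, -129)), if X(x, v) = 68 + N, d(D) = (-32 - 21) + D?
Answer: -1/207 ≈ -0.0048309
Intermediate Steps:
d(D) = -53 + D
N = 24 (N = 18 + 6 = 24)
X(x, v) = 92 (X(x, v) = 68 + 24 = 92)
1/(d(-246) + X(-37, -129)) = 1/((-53 - 246) + 92) = 1/(-299 + 92) = 1/(-207) = -1/207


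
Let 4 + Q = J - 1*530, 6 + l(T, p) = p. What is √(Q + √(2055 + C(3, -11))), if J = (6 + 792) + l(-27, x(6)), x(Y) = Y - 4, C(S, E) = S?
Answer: √(260 + 7*√42) ≈ 17.475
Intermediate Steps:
x(Y) = -4 + Y
l(T, p) = -6 + p
J = 794 (J = (6 + 792) + (-6 + (-4 + 6)) = 798 + (-6 + 2) = 798 - 4 = 794)
Q = 260 (Q = -4 + (794 - 1*530) = -4 + (794 - 530) = -4 + 264 = 260)
√(Q + √(2055 + C(3, -11))) = √(260 + √(2055 + 3)) = √(260 + √2058) = √(260 + 7*√42)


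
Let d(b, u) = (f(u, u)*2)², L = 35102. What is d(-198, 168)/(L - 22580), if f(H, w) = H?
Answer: 18816/2087 ≈ 9.0158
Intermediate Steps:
d(b, u) = 4*u² (d(b, u) = (u*2)² = (2*u)² = 4*u²)
d(-198, 168)/(L - 22580) = (4*168²)/(35102 - 22580) = (4*28224)/12522 = 112896*(1/12522) = 18816/2087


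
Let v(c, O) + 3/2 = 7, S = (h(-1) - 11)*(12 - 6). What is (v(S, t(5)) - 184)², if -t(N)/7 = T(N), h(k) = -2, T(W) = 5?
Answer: 127449/4 ≈ 31862.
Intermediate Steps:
t(N) = -35 (t(N) = -7*5 = -35)
S = -78 (S = (-2 - 11)*(12 - 6) = -13*6 = -78)
v(c, O) = 11/2 (v(c, O) = -3/2 + 7 = 11/2)
(v(S, t(5)) - 184)² = (11/2 - 184)² = (-357/2)² = 127449/4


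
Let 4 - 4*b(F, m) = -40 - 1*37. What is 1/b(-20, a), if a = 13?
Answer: 4/81 ≈ 0.049383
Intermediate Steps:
b(F, m) = 81/4 (b(F, m) = 1 - (-40 - 1*37)/4 = 1 - (-40 - 37)/4 = 1 - ¼*(-77) = 1 + 77/4 = 81/4)
1/b(-20, a) = 1/(81/4) = 4/81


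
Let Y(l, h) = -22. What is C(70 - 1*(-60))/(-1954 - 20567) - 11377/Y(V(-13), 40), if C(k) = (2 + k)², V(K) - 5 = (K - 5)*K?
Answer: 85279363/165154 ≈ 516.36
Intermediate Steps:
V(K) = 5 + K*(-5 + K) (V(K) = 5 + (K - 5)*K = 5 + (-5 + K)*K = 5 + K*(-5 + K))
C(70 - 1*(-60))/(-1954 - 20567) - 11377/Y(V(-13), 40) = (2 + (70 - 1*(-60)))²/(-1954 - 20567) - 11377/(-22) = (2 + (70 + 60))²/(-22521) - 11377*(-1/22) = (2 + 130)²*(-1/22521) + 11377/22 = 132²*(-1/22521) + 11377/22 = 17424*(-1/22521) + 11377/22 = -5808/7507 + 11377/22 = 85279363/165154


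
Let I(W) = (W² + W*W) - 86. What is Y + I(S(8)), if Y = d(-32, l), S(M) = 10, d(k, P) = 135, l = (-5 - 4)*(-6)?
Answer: 249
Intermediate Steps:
l = 54 (l = -9*(-6) = 54)
Y = 135
I(W) = -86 + 2*W² (I(W) = (W² + W²) - 86 = 2*W² - 86 = -86 + 2*W²)
Y + I(S(8)) = 135 + (-86 + 2*10²) = 135 + (-86 + 2*100) = 135 + (-86 + 200) = 135 + 114 = 249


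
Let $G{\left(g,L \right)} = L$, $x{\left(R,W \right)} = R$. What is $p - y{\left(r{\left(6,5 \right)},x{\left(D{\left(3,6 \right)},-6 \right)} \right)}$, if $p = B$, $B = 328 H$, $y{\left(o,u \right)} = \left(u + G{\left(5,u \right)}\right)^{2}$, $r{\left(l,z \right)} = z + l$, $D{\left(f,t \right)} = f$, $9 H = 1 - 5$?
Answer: $- \frac{1636}{9} \approx -181.78$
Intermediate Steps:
$H = - \frac{4}{9}$ ($H = \frac{1 - 5}{9} = \frac{1}{9} \left(-4\right) = - \frac{4}{9} \approx -0.44444$)
$r{\left(l,z \right)} = l + z$
$y{\left(o,u \right)} = 4 u^{2}$ ($y{\left(o,u \right)} = \left(u + u\right)^{2} = \left(2 u\right)^{2} = 4 u^{2}$)
$B = - \frac{1312}{9}$ ($B = 328 \left(- \frac{4}{9}\right) = - \frac{1312}{9} \approx -145.78$)
$p = - \frac{1312}{9} \approx -145.78$
$p - y{\left(r{\left(6,5 \right)},x{\left(D{\left(3,6 \right)},-6 \right)} \right)} = - \frac{1312}{9} - 4 \cdot 3^{2} = - \frac{1312}{9} - 4 \cdot 9 = - \frac{1312}{9} - 36 = - \frac{1636}{9}$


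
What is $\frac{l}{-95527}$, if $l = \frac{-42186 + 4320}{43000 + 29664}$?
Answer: $\frac{18933}{3470686964} \approx 5.4551 \cdot 10^{-6}$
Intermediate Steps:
$l = - \frac{18933}{36332}$ ($l = - \frac{37866}{72664} = \left(-37866\right) \frac{1}{72664} = - \frac{18933}{36332} \approx -0.52111$)
$\frac{l}{-95527} = - \frac{18933}{36332 \left(-95527\right)} = \left(- \frac{18933}{36332}\right) \left(- \frac{1}{95527}\right) = \frac{18933}{3470686964}$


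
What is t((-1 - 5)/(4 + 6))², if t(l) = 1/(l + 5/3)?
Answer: 225/256 ≈ 0.87891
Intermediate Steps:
t(l) = 1/(5/3 + l) (t(l) = 1/(l + 5*(⅓)) = 1/(l + 5/3) = 1/(5/3 + l))
t((-1 - 5)/(4 + 6))² = (3/(5 + 3*((-1 - 5)/(4 + 6))))² = (3/(5 + 3*(-6/10)))² = (3/(5 + 3*(-6*⅒)))² = (3/(5 + 3*(-⅗)))² = (3/(5 - 9/5))² = (3/(16/5))² = (3*(5/16))² = (15/16)² = 225/256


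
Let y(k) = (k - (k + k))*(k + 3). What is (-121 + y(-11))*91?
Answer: -19019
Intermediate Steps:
y(k) = -k*(3 + k) (y(k) = (k - 2*k)*(3 + k) = (-k)*(3 + k) = -k*(3 + k))
(-121 + y(-11))*91 = (-121 - 1*(-11)*(3 - 11))*91 = (-121 - 1*(-11)*(-8))*91 = (-121 - 88)*91 = -209*91 = -19019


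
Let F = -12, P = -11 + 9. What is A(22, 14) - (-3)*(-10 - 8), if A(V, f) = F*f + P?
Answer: -224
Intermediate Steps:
P = -2
A(V, f) = -2 - 12*f (A(V, f) = -12*f - 2 = -2 - 12*f)
A(22, 14) - (-3)*(-10 - 8) = (-2 - 12*14) - (-3)*(-10 - 8) = (-2 - 168) - (-3)*(-18) = -170 - 1*54 = -170 - 54 = -224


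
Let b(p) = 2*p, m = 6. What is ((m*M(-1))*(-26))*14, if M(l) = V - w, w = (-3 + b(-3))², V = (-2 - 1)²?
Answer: 157248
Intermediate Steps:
V = 9 (V = (-3)² = 9)
w = 81 (w = (-3 + 2*(-3))² = (-3 - 6)² = (-9)² = 81)
M(l) = -72 (M(l) = 9 - 1*81 = 9 - 81 = -72)
((m*M(-1))*(-26))*14 = ((6*(-72))*(-26))*14 = -432*(-26)*14 = 11232*14 = 157248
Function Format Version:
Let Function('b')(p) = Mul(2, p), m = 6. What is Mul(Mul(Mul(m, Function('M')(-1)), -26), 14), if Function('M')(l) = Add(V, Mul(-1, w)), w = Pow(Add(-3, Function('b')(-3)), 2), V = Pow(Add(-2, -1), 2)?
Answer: 157248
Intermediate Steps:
V = 9 (V = Pow(-3, 2) = 9)
w = 81 (w = Pow(Add(-3, Mul(2, -3)), 2) = Pow(Add(-3, -6), 2) = Pow(-9, 2) = 81)
Function('M')(l) = -72 (Function('M')(l) = Add(9, Mul(-1, 81)) = Add(9, -81) = -72)
Mul(Mul(Mul(m, Function('M')(-1)), -26), 14) = Mul(Mul(Mul(6, -72), -26), 14) = Mul(Mul(-432, -26), 14) = Mul(11232, 14) = 157248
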